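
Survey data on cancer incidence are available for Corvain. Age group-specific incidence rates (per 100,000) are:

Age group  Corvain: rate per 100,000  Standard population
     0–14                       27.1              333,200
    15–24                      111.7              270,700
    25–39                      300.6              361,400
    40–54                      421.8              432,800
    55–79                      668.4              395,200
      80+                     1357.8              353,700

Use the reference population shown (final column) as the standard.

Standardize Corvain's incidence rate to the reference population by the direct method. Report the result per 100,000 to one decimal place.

Standard total = 2,147,000; weights = 0.1552, 0.1261, 0.1683, 0.2016, 0.1841, 0.1647.
Standardized rate: 0.1552×27.1 + 0.1261×111.7 + 0.1683×300.6 + 0.2016×421.8 + 0.1841×668.4 + 0.1647×1357.8 = 500.6355 per 100,000.

500.6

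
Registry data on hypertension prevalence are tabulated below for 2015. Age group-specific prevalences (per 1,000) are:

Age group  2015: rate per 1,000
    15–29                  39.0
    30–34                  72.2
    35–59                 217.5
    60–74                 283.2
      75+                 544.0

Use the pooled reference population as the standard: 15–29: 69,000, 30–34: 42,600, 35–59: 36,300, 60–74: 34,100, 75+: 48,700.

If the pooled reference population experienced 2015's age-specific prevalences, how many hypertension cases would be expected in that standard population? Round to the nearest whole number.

49812

Expected hypertension cases = Σ (standard pop × age-specific rate ÷ 1,000)
= 69,000×39.0/1,000 + 42,600×72.2/1,000 + 36,300×217.5/1,000 + 34,100×283.2/1,000 + 48,700×544.0/1,000
= 2691.00 + 3075.72 + 7895.25 + 9657.12 + 26492.80 = 49811.89.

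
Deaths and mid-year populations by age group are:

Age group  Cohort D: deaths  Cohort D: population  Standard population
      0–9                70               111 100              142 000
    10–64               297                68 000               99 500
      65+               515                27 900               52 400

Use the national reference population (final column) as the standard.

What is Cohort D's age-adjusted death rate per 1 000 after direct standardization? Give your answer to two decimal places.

Age-specific rates per 1 000 for Cohort D: 0.630, 4.368, 18.459.
Standard total = 293 900; weights = 0.4832, 0.3386, 0.1783.
Standardized rate: 0.4832×0.630 + 0.3386×4.368 + 0.1783×18.459 = 5.0741 per 1 000.

5.07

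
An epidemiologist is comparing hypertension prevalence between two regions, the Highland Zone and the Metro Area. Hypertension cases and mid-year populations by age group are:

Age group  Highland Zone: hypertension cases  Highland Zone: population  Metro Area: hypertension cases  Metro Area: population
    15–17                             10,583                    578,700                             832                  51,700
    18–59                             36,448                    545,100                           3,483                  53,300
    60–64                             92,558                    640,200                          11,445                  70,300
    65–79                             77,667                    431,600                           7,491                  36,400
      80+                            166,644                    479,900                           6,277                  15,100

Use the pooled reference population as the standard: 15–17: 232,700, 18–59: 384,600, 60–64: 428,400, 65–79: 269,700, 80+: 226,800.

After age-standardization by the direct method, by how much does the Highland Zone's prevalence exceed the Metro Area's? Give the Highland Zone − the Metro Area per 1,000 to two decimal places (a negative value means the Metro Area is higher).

Age-specific rates per 1,000 for the Highland Zone: 18.288, 66.865, 144.577, 179.951, 347.247.
For the Metro Area: 16.093, 65.347, 162.802, 205.797, 415.695.
Standard total = 1,542,200; weights = 0.1509, 0.2494, 0.2778, 0.1749, 0.1471.
The Highland Zone: 0.1509×18.288 + 0.2494×66.865 + 0.2778×144.577 + 0.1749×179.951 + 0.1471×347.247 = 142.1326 per 1,000.
The Metro Area: 0.1509×16.093 + 0.2494×65.347 + 0.2778×162.802 + 0.1749×205.797 + 0.1471×415.695 = 161.0718 per 1,000.
Difference = 142.1326 − 161.0718 = -18.9391.

-18.94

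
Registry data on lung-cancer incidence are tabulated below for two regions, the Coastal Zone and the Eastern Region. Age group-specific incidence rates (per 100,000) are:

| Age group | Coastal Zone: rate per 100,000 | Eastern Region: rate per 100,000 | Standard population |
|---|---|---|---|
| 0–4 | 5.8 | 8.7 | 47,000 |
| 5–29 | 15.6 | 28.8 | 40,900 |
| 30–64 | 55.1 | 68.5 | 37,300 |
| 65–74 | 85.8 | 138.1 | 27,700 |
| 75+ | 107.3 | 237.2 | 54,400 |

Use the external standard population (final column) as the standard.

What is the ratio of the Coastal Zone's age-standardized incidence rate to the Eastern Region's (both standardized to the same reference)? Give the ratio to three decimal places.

0.536

Standard total = 207,300; weights = 0.2267, 0.1973, 0.1799, 0.1336, 0.2624.
The Coastal Zone: 0.2267×5.8 + 0.1973×15.6 + 0.1799×55.1 + 0.1336×85.8 + 0.2624×107.3 = 53.9298 per 100,000.
The Eastern Region: 0.2267×8.7 + 0.1973×28.8 + 0.1799×68.5 + 0.1336×138.1 + 0.2624×237.2 = 100.6798 per 100,000.
Ratio = 53.9298 ÷ 100.6798 = 0.53566.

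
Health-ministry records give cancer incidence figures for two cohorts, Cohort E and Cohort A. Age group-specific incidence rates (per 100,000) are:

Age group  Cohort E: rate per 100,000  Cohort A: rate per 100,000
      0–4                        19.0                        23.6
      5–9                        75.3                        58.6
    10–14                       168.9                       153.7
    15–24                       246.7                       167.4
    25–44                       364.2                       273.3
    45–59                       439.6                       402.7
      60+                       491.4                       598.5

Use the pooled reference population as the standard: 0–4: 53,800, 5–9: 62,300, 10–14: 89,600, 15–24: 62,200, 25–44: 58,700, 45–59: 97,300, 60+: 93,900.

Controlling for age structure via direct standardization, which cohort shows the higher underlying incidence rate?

Cohort E

Standard total = 517,800; weights = 0.1039, 0.1203, 0.1730, 0.1201, 0.1134, 0.1879, 0.1813.
Cohort E: 0.1039×19.0 + 0.1203×75.3 + 0.1730×168.9 + 0.1201×246.7 + 0.1134×364.2 + 0.1879×439.6 + 0.1813×491.4 = 282.9001 per 100,000.
Cohort A: 0.1039×23.6 + 0.1203×58.6 + 0.1730×153.7 + 0.1201×167.4 + 0.1134×273.3 + 0.1879×402.7 + 0.1813×598.5 = 271.3960 per 100,000.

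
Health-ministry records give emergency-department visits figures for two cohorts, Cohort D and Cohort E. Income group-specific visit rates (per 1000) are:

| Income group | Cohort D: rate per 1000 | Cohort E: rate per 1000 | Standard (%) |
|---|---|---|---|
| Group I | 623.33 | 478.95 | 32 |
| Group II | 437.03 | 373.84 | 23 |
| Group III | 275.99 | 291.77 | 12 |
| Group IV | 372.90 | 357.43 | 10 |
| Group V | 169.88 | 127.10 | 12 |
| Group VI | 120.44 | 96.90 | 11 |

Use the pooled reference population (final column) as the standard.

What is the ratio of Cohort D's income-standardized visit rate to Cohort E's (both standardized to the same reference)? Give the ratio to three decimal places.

1.203

Standard weights: 0.32, 0.23, 0.12, 0.10, 0.12, 0.11.
Cohort D: 0.3200×623.33 + 0.2300×437.03 + 0.1200×275.99 + 0.1000×372.90 + 0.1200×169.88 + 0.1100×120.44 = 404.0253 per 1000.
Cohort E: 0.3200×478.95 + 0.2300×373.84 + 0.1200×291.77 + 0.1000×357.43 + 0.1200×127.10 + 0.1100×96.90 = 335.9136 per 1000.
Ratio = 404.0253 ÷ 335.9136 = 1.20277.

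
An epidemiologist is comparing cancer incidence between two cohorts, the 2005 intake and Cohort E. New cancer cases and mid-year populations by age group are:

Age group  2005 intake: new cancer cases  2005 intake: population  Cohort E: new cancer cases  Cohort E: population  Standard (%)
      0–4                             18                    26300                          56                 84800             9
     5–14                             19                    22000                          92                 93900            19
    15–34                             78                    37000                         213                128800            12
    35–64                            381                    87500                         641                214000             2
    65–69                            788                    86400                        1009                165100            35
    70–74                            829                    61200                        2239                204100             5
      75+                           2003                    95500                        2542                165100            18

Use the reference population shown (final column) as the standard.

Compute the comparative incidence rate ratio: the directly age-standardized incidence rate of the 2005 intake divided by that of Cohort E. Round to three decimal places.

1.377

Age-specific rates per 100000 for the 2005 intake: 68.44, 86.36, 210.81, 435.43, 912.04, 1354.58, 2097.38.
For Cohort E: 66.04, 97.98, 165.37, 299.53, 611.14, 1097.01, 1539.67.
Standard weights: 0.09, 0.19, 0.12, 0.02, 0.35, 0.05, 0.18.
The 2005 intake: 0.0900×68.44 + 0.1900×86.36 + 0.1200×210.81 + 0.0200×435.43 + 0.3500×912.04 + 0.0500×1354.58 + 0.1800×2097.38 = 821.0452 per 100000.
Cohort E: 0.0900×66.04 + 0.1900×97.98 + 0.1200×165.37 + 0.0200×299.53 + 0.3500×611.14 + 0.0500×1097.01 + 0.1800×1539.67 = 596.2867 per 100000.
Ratio = 821.0452 ÷ 596.2867 = 1.37693.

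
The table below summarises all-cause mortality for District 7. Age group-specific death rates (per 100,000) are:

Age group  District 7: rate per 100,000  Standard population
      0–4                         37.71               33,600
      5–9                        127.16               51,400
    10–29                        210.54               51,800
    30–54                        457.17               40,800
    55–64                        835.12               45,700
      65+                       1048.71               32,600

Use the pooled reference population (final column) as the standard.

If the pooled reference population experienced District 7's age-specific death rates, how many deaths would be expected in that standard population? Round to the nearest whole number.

1097

Expected deaths = Σ (standard pop × age-specific rate ÷ 100,000)
= 33,600×37.71/100,000 + 51,400×127.16/100,000 + 51,800×210.54/100,000 + 40,800×457.17/100,000 + 45,700×835.12/100,000 + 32,600×1048.71/100,000
= 12.67 + 65.36 + 109.06 + 186.53 + 381.65 + 341.88 = 1097.15.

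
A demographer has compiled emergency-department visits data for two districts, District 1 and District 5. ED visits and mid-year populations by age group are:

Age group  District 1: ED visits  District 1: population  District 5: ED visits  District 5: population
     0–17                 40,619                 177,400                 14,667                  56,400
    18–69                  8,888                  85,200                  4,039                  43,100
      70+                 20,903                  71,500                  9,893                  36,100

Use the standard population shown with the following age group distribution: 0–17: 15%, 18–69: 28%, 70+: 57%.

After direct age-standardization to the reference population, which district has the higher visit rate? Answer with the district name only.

Age-specific rates per 1,000 for District 1: 228.968, 104.319, 292.350.
For District 5: 260.053, 93.712, 274.044.
Standard weights: 0.15, 0.28, 0.57.
District 1: 0.1500×228.968 + 0.2800×104.319 + 0.5700×292.350 = 230.1940 per 1,000.
District 5: 0.1500×260.053 + 0.2800×93.712 + 0.5700×274.044 = 221.4527 per 1,000.
The crude rates (210.75 vs 210.91) would put District 5 higher, but that reflects its age composition; once standardized to a common age structure, District 1 has the higher underlying rate.

District 1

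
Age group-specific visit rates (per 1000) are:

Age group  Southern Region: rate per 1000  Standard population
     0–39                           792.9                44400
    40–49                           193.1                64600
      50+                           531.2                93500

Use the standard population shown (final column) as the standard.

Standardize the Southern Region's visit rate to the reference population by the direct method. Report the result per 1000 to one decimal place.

Standard total = 202500; weights = 0.2193, 0.3190, 0.4617.
Standardized rate: 0.2193×792.9 + 0.3190×193.1 + 0.4617×531.2 = 480.7221 per 1000.

480.7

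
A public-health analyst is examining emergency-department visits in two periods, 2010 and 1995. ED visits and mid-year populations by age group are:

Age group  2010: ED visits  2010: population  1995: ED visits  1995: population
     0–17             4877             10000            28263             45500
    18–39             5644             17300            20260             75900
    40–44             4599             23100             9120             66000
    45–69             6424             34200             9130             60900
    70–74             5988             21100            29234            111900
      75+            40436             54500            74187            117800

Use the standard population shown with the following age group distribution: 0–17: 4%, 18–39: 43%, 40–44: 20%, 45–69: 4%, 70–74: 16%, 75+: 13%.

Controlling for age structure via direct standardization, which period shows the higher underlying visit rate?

Age-specific rates per 1000 for 2010: 487.700, 326.243, 199.091, 187.836, 283.791, 741.945.
For 1995: 621.165, 266.930, 138.182, 149.918, 261.251, 629.771.
Standard weights: 0.04, 0.43, 0.20, 0.04, 0.16, 0.13.
2010: 0.0400×487.700 + 0.4300×326.243 + 0.2000×199.091 + 0.0400×187.836 + 0.1600×283.791 + 0.1300×741.945 = 348.9835 per 1000.
1995: 0.0400×621.165 + 0.4300×266.930 + 0.2000×138.182 + 0.0400×149.918 + 0.1600×261.251 + 0.1300×629.771 = 296.9300 per 1000.

2010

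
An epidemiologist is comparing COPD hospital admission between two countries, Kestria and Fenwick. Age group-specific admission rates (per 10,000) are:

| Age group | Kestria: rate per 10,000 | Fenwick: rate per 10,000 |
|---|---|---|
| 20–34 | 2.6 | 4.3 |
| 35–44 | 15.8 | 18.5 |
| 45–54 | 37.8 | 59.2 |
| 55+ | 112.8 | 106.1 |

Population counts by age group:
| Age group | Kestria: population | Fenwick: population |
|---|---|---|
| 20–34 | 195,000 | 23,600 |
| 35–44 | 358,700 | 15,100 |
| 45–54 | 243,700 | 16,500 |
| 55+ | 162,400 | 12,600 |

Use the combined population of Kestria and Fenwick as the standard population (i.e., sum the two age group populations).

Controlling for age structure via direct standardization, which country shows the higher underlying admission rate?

Fenwick

Combined standard total = 1,027,600; weights = 0.2127, 0.3638, 0.2532, 0.1703.
Kestria: 0.2127×2.6 + 0.3638×15.8 + 0.2532×37.8 + 0.1703×112.8 = 35.0817 per 10,000.
Fenwick: 0.2127×4.3 + 0.3638×18.5 + 0.2532×59.2 + 0.1703×106.1 = 40.7032 per 10,000.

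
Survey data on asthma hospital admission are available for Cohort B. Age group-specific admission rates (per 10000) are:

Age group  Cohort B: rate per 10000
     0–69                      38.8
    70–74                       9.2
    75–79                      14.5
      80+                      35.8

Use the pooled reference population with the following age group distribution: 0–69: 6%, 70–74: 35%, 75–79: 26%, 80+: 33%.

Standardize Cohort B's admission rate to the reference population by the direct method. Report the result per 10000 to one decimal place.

Standard weights: 0.06, 0.35, 0.26, 0.33.
Standardized rate: 0.0600×38.8 + 0.3500×9.2 + 0.2600×14.5 + 0.3300×35.8 = 21.1320 per 10000.

21.1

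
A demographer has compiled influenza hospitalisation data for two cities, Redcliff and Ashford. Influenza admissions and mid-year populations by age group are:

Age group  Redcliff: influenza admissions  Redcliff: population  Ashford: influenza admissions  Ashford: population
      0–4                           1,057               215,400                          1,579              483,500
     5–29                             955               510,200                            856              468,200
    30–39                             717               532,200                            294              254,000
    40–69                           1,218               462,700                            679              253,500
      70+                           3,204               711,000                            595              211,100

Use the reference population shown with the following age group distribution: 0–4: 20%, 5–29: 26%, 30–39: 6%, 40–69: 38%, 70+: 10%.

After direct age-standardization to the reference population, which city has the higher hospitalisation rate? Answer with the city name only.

Age-specific rates per 100,000 for Redcliff: 490.71, 187.18, 134.72, 263.24, 450.63.
For Ashford: 326.58, 182.83, 115.75, 267.85, 281.86.
Standard weights: 0.20, 0.26, 0.06, 0.38, 0.10.
Redcliff: 0.2000×490.71 + 0.2600×187.18 + 0.0600×134.72 + 0.3800×263.24 + 0.1000×450.63 = 299.9872 per 100,000.
Ashford: 0.2000×326.58 + 0.2600×182.83 + 0.0600×115.75 + 0.3800×267.85 + 0.1000×281.86 = 249.7643 per 100,000.

Redcliff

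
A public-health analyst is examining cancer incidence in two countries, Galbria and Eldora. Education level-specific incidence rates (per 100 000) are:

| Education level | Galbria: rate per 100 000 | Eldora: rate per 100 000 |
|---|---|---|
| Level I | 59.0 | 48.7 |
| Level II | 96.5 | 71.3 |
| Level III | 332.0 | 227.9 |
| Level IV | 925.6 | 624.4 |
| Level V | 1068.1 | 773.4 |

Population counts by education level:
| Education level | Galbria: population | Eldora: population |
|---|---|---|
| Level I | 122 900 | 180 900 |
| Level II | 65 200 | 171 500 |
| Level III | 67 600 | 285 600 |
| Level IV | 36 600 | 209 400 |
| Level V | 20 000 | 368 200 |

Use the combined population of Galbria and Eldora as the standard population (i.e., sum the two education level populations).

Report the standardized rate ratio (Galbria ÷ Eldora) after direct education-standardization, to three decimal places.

1.414

Combined standard total = 1 527 900; weights = 0.1988, 0.1549, 0.2312, 0.1610, 0.2541.
Galbria: 0.1988×59.0 + 0.1549×96.5 + 0.2312×332.0 + 0.1610×925.6 + 0.2541×1068.1 = 523.8315 per 100 000.
Eldora: 0.1988×48.7 + 0.1549×71.3 + 0.2312×227.9 + 0.1610×624.4 + 0.2541×773.4 = 370.4446 per 100 000.
Ratio = 523.8315 ÷ 370.4446 = 1.41406.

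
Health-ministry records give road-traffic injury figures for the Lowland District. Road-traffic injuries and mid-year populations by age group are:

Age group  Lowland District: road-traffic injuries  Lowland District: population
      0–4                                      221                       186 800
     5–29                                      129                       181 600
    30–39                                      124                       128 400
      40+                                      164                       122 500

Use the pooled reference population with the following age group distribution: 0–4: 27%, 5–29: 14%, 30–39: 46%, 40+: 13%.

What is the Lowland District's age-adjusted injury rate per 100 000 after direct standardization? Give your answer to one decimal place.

103.7

Age-specific rates per 100 000 for the Lowland District: 118.31, 71.04, 96.57, 133.88.
Standard weights: 0.27, 0.14, 0.46, 0.13.
Standardized rate: 0.2700×118.31 + 0.1400×71.04 + 0.4600×96.57 + 0.1300×133.88 = 103.7159 per 100 000.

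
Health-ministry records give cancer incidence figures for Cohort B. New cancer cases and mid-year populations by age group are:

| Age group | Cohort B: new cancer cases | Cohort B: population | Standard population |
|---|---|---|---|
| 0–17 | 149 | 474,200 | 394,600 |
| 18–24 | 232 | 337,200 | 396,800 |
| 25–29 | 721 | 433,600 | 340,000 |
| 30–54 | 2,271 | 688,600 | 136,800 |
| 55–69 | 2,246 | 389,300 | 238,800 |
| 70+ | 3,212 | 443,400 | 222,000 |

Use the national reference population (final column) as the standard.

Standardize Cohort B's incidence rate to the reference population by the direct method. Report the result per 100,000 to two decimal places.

254.45

Age-specific rates per 100,000 for Cohort B: 31.42, 68.80, 166.28, 329.80, 576.93, 724.40.
Standard total = 1,729,000; weights = 0.2282, 0.2295, 0.1966, 0.0791, 0.1381, 0.1284.
Standardized rate: 0.2282×31.42 + 0.2295×68.80 + 0.1966×166.28 + 0.0791×329.80 + 0.1381×576.93 + 0.1284×724.40 = 254.4482 per 100,000.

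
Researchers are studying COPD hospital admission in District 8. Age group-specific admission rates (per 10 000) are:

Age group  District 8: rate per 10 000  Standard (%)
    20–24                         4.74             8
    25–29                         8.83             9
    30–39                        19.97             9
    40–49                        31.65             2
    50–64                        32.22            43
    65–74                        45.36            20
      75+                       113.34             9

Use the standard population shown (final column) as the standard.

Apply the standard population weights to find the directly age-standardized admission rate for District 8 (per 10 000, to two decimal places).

36.73

Standard weights: 0.08, 0.09, 0.09, 0.02, 0.43, 0.20, 0.09.
Standardized rate: 0.0800×4.74 + 0.0900×8.83 + 0.0900×19.97 + 0.0200×31.65 + 0.4300×32.22 + 0.2000×45.36 + 0.0900×113.34 = 36.7314 per 10 000.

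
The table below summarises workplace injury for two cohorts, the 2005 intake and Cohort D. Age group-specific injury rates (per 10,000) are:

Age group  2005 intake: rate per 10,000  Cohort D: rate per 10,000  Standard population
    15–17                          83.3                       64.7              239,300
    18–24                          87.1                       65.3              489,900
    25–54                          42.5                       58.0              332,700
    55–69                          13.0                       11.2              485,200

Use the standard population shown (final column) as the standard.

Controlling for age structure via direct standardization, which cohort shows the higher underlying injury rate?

Standard total = 1,547,100; weights = 0.1547, 0.3167, 0.2150, 0.3136.
The 2005 intake: 0.1547×83.3 + 0.3167×87.1 + 0.2150×42.5 + 0.3136×13.0 = 53.6819 per 10,000.
Cohort D: 0.1547×64.7 + 0.3167×65.3 + 0.2150×58.0 + 0.3136×11.2 = 46.6706 per 10,000.

2005 intake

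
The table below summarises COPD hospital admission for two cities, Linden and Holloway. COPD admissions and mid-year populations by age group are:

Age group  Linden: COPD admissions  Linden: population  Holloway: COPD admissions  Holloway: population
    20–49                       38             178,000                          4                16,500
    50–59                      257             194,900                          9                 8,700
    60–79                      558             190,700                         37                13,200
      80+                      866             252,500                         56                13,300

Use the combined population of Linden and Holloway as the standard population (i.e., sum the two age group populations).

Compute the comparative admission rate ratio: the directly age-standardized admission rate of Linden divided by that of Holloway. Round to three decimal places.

Age-specific rates per 10,000 for Linden: 2.13, 13.19, 29.26, 34.30.
For Holloway: 2.42, 10.34, 28.03, 42.11.
Combined standard total = 867,800; weights = 0.2241, 0.2346, 0.2350, 0.3063.
Linden: 0.2241×2.13 + 0.2346×13.19 + 0.2350×29.26 + 0.3063×34.30 = 20.9522 per 10,000.
Holloway: 0.2241×2.42 + 0.2346×10.34 + 0.2350×28.03 + 0.3063×42.11 = 22.4530 per 10,000.
Ratio = 20.9522 ÷ 22.4530 = 0.93316.

0.933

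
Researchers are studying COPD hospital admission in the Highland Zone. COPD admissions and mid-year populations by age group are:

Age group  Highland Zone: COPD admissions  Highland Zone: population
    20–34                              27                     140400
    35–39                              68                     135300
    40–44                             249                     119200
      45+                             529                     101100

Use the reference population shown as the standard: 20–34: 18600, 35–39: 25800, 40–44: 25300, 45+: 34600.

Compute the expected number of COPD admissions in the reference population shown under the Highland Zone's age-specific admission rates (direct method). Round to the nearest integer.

250

Age-specific rates per 10000 for the Highland Zone: 1.92, 5.03, 20.89, 52.32.
Expected COPD admissions = Σ (standard pop × age-specific rate ÷ 10000)
= 18600×1.92/10000 + 25800×5.03/10000 + 25300×20.89/10000 + 34600×52.32/10000
= 3.58 + 12.97 + 52.85 + 181.04 = 250.44.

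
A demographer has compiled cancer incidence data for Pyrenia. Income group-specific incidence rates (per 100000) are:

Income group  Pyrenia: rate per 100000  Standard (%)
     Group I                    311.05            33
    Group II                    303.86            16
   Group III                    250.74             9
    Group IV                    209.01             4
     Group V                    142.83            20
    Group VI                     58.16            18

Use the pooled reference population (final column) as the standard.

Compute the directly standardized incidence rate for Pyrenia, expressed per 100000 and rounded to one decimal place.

Standard weights: 0.33, 0.16, 0.09, 0.04, 0.20, 0.18.
Standardized rate: 0.3300×311.05 + 0.1600×303.86 + 0.0900×250.74 + 0.0400×209.01 + 0.2000×142.83 + 0.1800×58.16 = 221.2259 per 100000.

221.2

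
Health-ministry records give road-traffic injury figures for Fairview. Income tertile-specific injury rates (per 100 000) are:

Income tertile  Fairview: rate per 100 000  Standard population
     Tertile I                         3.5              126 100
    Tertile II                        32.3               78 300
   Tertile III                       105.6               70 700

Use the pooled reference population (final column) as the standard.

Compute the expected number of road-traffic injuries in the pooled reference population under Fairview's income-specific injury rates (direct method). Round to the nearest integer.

Expected road-traffic injuries = Σ (standard pop × income-specific rate ÷ 100 000)
= 126 100×3.5/100 000 + 78 300×32.3/100 000 + 70 700×105.6/100 000
= 4.41 + 25.29 + 74.66 = 104.36.

104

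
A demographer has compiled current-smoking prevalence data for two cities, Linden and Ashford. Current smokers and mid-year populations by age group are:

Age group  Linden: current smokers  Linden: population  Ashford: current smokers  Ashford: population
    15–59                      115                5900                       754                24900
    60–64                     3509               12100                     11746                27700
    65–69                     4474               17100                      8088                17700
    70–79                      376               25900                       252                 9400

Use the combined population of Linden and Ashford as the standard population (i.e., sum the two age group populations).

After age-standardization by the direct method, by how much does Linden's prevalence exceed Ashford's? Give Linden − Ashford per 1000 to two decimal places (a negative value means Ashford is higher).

-91.67

Age-specific rates per 1000 for Linden: 19.492, 290.000, 261.637, 14.517.
For Ashford: 30.281, 424.043, 456.949, 26.809.
Combined standard total = 140700; weights = 0.2189, 0.2829, 0.2473, 0.2509.
Linden: 0.2189×19.492 + 0.2829×290.000 + 0.2473×261.637 + 0.2509×14.517 = 154.6538 per 1000.
Ashford: 0.2189×30.281 + 0.2829×424.043 + 0.2473×456.949 + 0.2509×26.809 = 246.3238 per 1000.
Difference = 154.6538 − 246.3238 = -91.6700.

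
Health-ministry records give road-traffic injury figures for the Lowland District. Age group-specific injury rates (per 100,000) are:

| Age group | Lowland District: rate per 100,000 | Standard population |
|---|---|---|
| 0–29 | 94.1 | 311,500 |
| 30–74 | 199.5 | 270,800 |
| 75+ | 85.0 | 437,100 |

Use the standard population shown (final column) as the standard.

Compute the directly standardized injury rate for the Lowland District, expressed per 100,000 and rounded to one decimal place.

118.2

Standard total = 1,019,400; weights = 0.3056, 0.2656, 0.4288.
Standardized rate: 0.3056×94.1 + 0.2656×199.5 + 0.4288×85.0 = 118.1972 per 100,000.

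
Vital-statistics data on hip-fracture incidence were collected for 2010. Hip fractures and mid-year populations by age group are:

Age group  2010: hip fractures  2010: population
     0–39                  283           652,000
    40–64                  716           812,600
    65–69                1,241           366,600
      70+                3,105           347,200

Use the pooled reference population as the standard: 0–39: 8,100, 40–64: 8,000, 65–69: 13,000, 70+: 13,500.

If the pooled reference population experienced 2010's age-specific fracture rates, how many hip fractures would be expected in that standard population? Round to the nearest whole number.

175

Age-specific rates per 100,000 for 2010: 43.40, 88.11, 338.52, 894.30.
Expected hip fractures = Σ (standard pop × age-specific rate ÷ 100,000)
= 8,100×43.40/100,000 + 8,000×88.11/100,000 + 13,000×338.52/100,000 + 13,500×894.30/100,000
= 3.52 + 7.05 + 44.01 + 120.73 = 175.30.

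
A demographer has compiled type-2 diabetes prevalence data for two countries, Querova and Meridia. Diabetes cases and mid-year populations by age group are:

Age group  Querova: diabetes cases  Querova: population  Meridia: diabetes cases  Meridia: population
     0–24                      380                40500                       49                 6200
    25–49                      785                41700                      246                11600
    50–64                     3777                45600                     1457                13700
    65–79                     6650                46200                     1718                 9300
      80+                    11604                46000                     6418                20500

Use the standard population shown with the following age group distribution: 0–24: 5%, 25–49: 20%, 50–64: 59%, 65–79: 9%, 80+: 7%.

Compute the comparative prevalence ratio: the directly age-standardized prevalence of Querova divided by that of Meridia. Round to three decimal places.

Age-specific rates per 1000 for Querova: 9.383, 18.825, 82.829, 143.939, 252.261.
For Meridia: 7.903, 21.207, 106.350, 184.731, 313.073.
Standard weights: 0.05, 0.20, 0.59, 0.09, 0.07.
Querova: 0.0500×9.383 + 0.2000×18.825 + 0.5900×82.829 + 0.0900×143.939 + 0.0700×252.261 = 83.7160 per 1000.
Meridia: 0.0500×7.903 + 0.2000×21.207 + 0.5900×106.350 + 0.0900×184.731 + 0.0700×313.073 = 105.9242 per 1000.
Ratio = 83.7160 ÷ 105.9242 = 0.79034.

0.790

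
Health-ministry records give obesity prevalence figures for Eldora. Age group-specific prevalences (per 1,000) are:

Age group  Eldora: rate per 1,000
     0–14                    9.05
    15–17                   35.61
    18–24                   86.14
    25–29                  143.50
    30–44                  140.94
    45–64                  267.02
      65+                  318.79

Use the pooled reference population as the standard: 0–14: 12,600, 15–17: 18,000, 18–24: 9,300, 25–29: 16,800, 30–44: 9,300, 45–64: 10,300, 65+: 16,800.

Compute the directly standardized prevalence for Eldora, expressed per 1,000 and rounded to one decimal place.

143.8

Standard total = 93,100; weights = 0.1353, 0.1933, 0.0999, 0.1805, 0.0999, 0.1106, 0.1805.
Standardized rate: 0.1353×9.05 + 0.1933×35.61 + 0.0999×86.14 + 0.1805×143.50 + 0.0999×140.94 + 0.1106×267.02 + 0.1805×318.79 = 143.7554 per 1,000.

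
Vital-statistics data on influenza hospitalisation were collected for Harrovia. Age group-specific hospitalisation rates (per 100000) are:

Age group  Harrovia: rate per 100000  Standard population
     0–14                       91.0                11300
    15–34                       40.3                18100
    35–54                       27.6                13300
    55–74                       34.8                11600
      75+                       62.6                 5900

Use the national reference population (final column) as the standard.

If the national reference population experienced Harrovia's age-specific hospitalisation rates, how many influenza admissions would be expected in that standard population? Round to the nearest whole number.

Expected influenza admissions = Σ (standard pop × age-specific rate ÷ 100000)
= 11300×91.0/100000 + 18100×40.3/100000 + 13300×27.6/100000 + 11600×34.8/100000 + 5900×62.6/100000
= 10.28 + 7.29 + 3.67 + 4.04 + 3.69 = 28.98.

29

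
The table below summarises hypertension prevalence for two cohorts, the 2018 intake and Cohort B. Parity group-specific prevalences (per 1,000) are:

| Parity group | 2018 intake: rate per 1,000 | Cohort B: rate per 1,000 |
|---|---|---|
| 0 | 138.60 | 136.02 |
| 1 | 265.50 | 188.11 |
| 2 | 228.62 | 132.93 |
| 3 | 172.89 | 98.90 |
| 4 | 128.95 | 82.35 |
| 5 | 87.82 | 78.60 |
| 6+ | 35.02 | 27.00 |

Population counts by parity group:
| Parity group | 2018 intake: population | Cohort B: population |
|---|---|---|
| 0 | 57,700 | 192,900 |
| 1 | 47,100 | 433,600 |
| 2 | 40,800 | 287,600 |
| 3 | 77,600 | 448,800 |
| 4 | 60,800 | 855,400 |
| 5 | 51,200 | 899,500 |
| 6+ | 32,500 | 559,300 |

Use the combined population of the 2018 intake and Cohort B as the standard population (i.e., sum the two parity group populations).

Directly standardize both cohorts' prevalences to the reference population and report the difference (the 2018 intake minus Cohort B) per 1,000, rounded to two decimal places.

Combined standard total = 4,044,800; weights = 0.0620, 0.1188, 0.0812, 0.1301, 0.2265, 0.2350, 0.1463.
The 2018 intake: 0.0620×138.60 + 0.1188×265.50 + 0.0812×228.62 + 0.1301×172.89 + 0.2265×128.95 + 0.2350×87.82 + 0.1463×35.02 = 136.1764 per 1,000.
Cohort B: 0.0620×136.02 + 0.1188×188.11 + 0.0812×132.93 + 0.1301×98.90 + 0.2265×82.35 + 0.2350×78.60 + 0.1463×27.00 = 95.5249 per 1,000.
Difference = 136.1764 − 95.5249 = 40.6516.

40.65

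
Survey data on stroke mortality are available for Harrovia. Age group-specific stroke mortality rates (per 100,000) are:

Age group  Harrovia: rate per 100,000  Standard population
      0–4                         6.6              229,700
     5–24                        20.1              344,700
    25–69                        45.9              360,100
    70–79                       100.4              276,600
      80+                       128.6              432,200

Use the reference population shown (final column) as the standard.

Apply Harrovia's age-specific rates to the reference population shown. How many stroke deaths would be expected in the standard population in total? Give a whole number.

Expected stroke deaths = Σ (standard pop × age-specific rate ÷ 100,000)
= 229,700×6.6/100,000 + 344,700×20.1/100,000 + 360,100×45.9/100,000 + 276,600×100.4/100,000 + 432,200×128.6/100,000
= 15.16 + 69.28 + 165.29 + 277.71 + 555.81 = 1083.25.

1083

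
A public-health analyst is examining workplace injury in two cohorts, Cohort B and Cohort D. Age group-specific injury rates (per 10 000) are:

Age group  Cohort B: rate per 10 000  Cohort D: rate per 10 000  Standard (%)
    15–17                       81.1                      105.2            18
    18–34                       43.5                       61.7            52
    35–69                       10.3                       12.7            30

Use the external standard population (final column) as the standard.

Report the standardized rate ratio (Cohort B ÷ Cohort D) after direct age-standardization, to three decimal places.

Standard weights: 0.18, 0.52, 0.30.
Cohort B: 0.1800×81.1 + 0.5200×43.5 + 0.3000×10.3 = 40.3080 per 10 000.
Cohort D: 0.1800×105.2 + 0.5200×61.7 + 0.3000×12.7 = 54.8300 per 10 000.
Ratio = 40.3080 ÷ 54.8300 = 0.73514.

0.735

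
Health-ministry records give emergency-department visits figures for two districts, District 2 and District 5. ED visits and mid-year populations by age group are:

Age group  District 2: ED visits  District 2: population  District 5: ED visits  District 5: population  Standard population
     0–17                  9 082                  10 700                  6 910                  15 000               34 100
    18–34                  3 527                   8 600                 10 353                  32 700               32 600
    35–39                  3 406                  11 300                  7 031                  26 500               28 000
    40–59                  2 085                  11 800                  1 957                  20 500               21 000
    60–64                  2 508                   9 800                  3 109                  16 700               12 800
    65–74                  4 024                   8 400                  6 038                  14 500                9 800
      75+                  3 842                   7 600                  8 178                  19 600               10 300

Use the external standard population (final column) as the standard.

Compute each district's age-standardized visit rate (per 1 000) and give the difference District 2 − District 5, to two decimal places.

Age-specific rates per 1 000 for District 2: 848.785, 410.116, 301.416, 176.695, 255.918, 479.048, 505.526.
For District 5: 460.667, 316.606, 265.321, 95.463, 186.168, 416.414, 417.245.
Standard total = 148 600; weights = 0.2295, 0.2194, 0.1884, 0.1413, 0.0861, 0.0659, 0.0693.
District 2: 0.2295×848.785 + 0.2194×410.116 + 0.1884×301.416 + 0.1413×176.695 + 0.0861×255.918 + 0.0659×479.048 + 0.0693×505.526 = 455.1880 per 1 000.
District 5: 0.2295×460.667 + 0.2194×316.606 + 0.1884×265.321 + 0.1413×95.463 + 0.0861×186.168 + 0.0659×416.414 + 0.0693×417.245 = 311.0714 per 1 000.
Difference = 455.1880 − 311.0714 = 144.1166.

144.12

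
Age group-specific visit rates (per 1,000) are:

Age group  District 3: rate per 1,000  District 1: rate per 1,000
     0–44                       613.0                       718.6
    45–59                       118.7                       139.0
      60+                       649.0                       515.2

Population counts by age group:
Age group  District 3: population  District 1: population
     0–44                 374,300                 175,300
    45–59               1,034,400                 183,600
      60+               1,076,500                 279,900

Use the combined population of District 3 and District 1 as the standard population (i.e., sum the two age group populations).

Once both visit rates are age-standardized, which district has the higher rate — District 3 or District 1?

Combined standard total = 3,124,000; weights = 0.1759, 0.3899, 0.4342.
District 3: 0.1759×613.0 + 0.3899×118.7 + 0.4342×649.0 = 435.9107 per 1,000.
District 1: 0.1759×718.6 + 0.3899×139.0 + 0.4342×515.2 = 404.3092 per 1,000.
The crude rates (422.85 vs 462.89) would put District 1 higher, but that reflects its age composition; once standardized to a common age structure, District 3 has the higher underlying rate.

District 3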